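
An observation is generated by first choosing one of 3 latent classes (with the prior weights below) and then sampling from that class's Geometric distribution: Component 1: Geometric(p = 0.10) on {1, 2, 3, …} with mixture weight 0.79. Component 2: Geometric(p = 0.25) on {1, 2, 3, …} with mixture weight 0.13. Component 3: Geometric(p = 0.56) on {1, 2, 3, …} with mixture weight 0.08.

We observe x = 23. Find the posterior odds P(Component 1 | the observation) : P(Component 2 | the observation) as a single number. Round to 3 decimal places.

Posterior odds = (π_i f_i(x)) / (π_j f_j(x)); the normalising sum cancels.
Geometric probabilities:
  f_1 = 0.10·(1−0.10)^22 = 0.10·0.0984771 = 0.00984771
  f_2 = 0.25·(1−0.25)^22 = 0.25·0.00178381 = 0.000445952
  f_3 = 0.56·(1−0.56)^22 = 0.56·1.43205e-08 = 8.01949e-09
0.00777969 / 5.79737e-05 ≈ 134.193

134.193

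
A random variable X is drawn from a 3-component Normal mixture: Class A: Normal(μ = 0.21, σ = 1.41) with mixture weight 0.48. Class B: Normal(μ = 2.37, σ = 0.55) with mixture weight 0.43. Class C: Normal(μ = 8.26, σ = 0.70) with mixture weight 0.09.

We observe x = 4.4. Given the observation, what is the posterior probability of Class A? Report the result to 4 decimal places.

0.8270

Apply Bayes' rule: the posterior for each component is proportional to its prior times its likelihood at x.
Evaluate each component's likelihood at the observed value:
  p_A = 0.00342099
  p_B = 0.000798715
  p_C = 1.42213e-07
Unnormalised posteriors:
  π_A·p_A = 0.48 × 0.00342099 = 0.00164208
  π_B·p_B = 0.43 × 0.000798715 = 0.000343447
  π_C·p_C = 0.09 × 1.42213e-07 = 1.27992e-08
Denominator: 0.00164208 + 0.000343447 + 1.27992e-08 = 0.00198554
P(Class A | x) ≈ 0.8270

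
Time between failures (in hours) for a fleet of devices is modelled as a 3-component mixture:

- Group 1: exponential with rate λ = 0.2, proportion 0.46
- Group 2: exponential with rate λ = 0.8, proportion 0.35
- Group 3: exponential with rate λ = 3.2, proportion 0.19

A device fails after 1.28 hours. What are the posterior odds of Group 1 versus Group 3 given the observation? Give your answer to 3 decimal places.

The posterior odds equal the prior odds times the likelihood ratio: (π_i/π_j)·(f_i(x)/f_j(x)).
Evaluate each component's likelihood at the observed value:
  f_1 = 0.2·e^(−0.2·1.28) = 0.2·e^(−0.2560) = 0.154828
  f_2 = 0.8·e^(−0.8·1.28) = 0.8·e^(−1.0240) = 0.287324
  f_3 = 3.2·e^(−3.2·1.28) = 3.2·e^(−4.0960) = 0.0532451
0.0712211 / 0.0101166 ≈ 7.040

7.040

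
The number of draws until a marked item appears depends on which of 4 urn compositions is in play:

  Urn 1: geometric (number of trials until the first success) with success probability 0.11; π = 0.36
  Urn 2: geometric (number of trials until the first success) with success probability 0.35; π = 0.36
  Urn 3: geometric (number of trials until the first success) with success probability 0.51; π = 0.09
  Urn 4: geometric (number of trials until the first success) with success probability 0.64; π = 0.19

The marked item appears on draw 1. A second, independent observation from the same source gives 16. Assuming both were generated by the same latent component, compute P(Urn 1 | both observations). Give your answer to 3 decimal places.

0.916

Posterior ∝ prior × likelihood, so P(k | x) ∝ π_k f_k(x); normalise over all components.
Since both observations come from the same component, the likelihood for component k is f_k(x₁)·f_k(x₂).
  p_1 = [0.11] × [0.0191533] = 0.00210686
  p_2 = [0.35] × [0.000546724] = 0.000191354
  p_3 = [0.51] × [1.14951e-05] = 5.86248e-06
  p_4 = [0.64] × [1.41487e-07] = 9.05519e-08
Multiply by the mixture weights:
  π_1·p_1 = 0.36 × 0.00210686 = 0.000758469
  π_2·p_2 = 0.36 × 0.000191354 = 6.88873e-05
  π_3·p_3 = 0.09 × 5.86248e-06 = 5.27623e-07
  π_4·p_4 = 0.19 × 9.05519e-08 = 1.72049e-08
Sum: 0.000758469 + 6.88873e-05 + 5.27623e-07 + 1.72049e-08 = 0.000827901
Responsibility of Urn 1: 0.000758469 / 0.000827901 ≈ 0.916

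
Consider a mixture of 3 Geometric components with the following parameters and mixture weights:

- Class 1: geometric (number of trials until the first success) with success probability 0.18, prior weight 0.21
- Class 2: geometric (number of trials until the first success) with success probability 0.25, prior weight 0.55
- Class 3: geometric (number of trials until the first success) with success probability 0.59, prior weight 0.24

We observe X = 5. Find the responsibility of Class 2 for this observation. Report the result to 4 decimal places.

0.6735

The responsibility of component k is π_k f_k(x) divided by Σ_j π_j f_j(x).
Geometric probabilities:
  p_1 = 0.0813819
  p_2 = 0.0791016
  p_3 = 0.016672
Multiply by the mixture weights:
  π_1·p_1 = 0.21 × 0.0813819 = 0.0170902
  π_2·p_2 = 0.55 × 0.0791016 = 0.0435059
  π_3·p_3 = 0.24 × 0.016672 = 0.00400128
Marginal: 0.0170902 + 0.0435059 + 0.00400128 = 0.0645973
So the posterior for Class 2 is 0.0435059 / 0.0645973 ≈ 0.6735.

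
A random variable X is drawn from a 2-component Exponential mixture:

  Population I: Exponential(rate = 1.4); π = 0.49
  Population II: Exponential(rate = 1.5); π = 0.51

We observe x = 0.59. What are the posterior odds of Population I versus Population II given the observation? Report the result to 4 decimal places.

0.9512

Since P(k|x) ∝ P(Z=k) f_k(x), the posterior odds are P(Z=i) f_i(x) / (P(Z=j) f_j(x)).
Evaluate each component's likelihood at the observed value:
  L_I = 0.612916
  L_II = 0.619071
0.300329 / 0.315726 ≈ 0.9512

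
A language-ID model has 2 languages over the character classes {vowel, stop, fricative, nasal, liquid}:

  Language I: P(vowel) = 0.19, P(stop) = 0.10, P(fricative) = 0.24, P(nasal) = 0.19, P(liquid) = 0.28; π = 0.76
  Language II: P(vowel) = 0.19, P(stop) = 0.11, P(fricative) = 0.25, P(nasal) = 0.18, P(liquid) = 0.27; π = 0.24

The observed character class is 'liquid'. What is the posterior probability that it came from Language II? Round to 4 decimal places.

Posterior ∝ prior × likelihood, so P(k | x) ∝ w_k f_k(x); normalise over all components.
Evaluate each component's likelihood at the observed value:
  p_I = 0.28
  p_II = 0.27
Weight by the priors:
  w_I·p_I = 0.76 × 0.28 = 0.2128
  w_II·p_II = 0.24 × 0.27 = 0.0648
Evidence: 0.2128 + 0.0648 = 0.2776
P(Language II | 'liquid') ≈ 0.2334

0.2334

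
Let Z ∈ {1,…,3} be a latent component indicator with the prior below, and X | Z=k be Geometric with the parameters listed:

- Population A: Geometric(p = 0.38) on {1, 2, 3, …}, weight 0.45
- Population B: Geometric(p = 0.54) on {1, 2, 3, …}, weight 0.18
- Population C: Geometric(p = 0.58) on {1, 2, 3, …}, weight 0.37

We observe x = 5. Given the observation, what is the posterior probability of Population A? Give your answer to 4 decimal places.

0.6961

Apply Bayes' rule: the posterior for each component is proportional to its prior times its likelihood at x.
Geometric probabilities:
  p_A = 0.0561501
  p_B = 0.0241783
  p_C = 0.0180478
Weight by the priors:
  w_A·p_A = 0.45 × 0.0561501 = 0.0252675
  w_B·p_B = 0.18 × 0.0241783 = 0.00435209
  w_C·p_C = 0.37 × 0.0180478 = 0.0066777
Sum: 0.0252675 + 0.00435209 + 0.0066777 = 0.0362973
P(Population A | 5) = 0.0252675 / 0.0362973 ≈ 0.6961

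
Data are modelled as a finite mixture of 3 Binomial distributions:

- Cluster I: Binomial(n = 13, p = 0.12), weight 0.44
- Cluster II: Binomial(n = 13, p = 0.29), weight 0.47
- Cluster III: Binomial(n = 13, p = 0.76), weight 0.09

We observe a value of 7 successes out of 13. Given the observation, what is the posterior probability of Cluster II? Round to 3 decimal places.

0.800

Apply Bayes' rule: the posterior for each component is proportional to its prior times its likelihood at x.
Component likelihoods at x = 7 successes out of 13:
  p_I = 0.00028555
  p_II = 0.0379187
  p_III = 0.0480264
Multiply by the mixture weights:
  π_I·p_I = 0.44 × 0.00028555 = 0.000125642
  π_II·p_II = 0.47 × 0.0379187 = 0.0178218
  π_III·p_III = 0.09 × 0.0480264 = 0.00432237
Marginal: 0.000125642 + 0.0178218 + 0.00432237 = 0.0222698
So the posterior for Cluster II is 0.0178218 / 0.0222698 ≈ 0.800.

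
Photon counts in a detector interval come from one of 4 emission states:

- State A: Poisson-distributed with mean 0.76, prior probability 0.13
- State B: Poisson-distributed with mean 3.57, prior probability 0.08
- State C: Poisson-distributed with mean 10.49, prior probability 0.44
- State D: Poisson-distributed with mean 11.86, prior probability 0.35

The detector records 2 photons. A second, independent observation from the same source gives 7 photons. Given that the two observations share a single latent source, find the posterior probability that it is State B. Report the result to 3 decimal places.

0.908

Apply Bayes' rule: the posterior for each component is proportional to its prior times its likelihood at x.
Since both observations come from the same component, the likelihood for component k is f_k(x₁)·f_k(x₂).
  f_A = [e^(−0.76)·0.76^2/2! = 0.135062] × [1.35894e-05] = 1.83541e-06
  f_B = [e^(−3.57)·3.57^2/2! = 0.179422] × [0.0412872] = 0.00740783
  f_C = [e^(−10.49)·10.49^2/2! = 0.00153028] × [0.0771345] = 0.000118038
  f_D = [e^(−11.86)·11.86^2/2! = 0.000497058] × [0.0462839] = 2.30058e-05
Multiply by the mixture weights:
  P(Z=A)·f_A = 0.13 × 1.83541e-06 = 2.38604e-07
  P(Z=B)·f_B = 0.08 × 0.00740783 = 0.000592626
  P(Z=C)·f_C = 0.44 × 0.000118038 = 5.19366e-05
  P(Z=D)·f_D = 0.35 × 2.30058e-05 = 8.05202e-06
Normaliser: 2.38604e-07 + 0.000592626 + 5.19366e-05 + 8.05202e-06 = 0.000652853
P(State B | data) ≈ 0.908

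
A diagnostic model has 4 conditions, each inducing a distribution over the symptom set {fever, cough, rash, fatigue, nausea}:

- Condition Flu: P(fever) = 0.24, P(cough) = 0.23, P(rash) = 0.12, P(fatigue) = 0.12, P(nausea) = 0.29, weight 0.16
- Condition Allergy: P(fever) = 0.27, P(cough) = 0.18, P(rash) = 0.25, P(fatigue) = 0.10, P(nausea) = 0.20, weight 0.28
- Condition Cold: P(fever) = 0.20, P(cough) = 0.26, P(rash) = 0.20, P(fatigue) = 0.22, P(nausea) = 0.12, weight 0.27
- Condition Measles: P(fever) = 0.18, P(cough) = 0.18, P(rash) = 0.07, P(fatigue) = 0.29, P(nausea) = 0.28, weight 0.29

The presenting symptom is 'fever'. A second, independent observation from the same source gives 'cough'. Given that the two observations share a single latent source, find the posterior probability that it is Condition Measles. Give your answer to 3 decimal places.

0.205

By Bayes' theorem, P(k | x) = w_k f_k(x) / Σ_j w_j f_j(x).
Since both observations come from the same component, the likelihood for component k is f_k(x₁)·f_k(x₂).
  L_Flu = [P(fever | comp) = 0.24] × [0.23] = 0.0552
  L_Allergy = [P(fever | comp) = 0.27] × [0.18] = 0.0486
  L_Cold = [P(fever | comp) = 0.20] × [0.26] = 0.052
  L_Measles = [P(fever | comp) = 0.18] × [0.18] = 0.0324
Unnormalised posteriors:
  w_Flu·L_Flu = 0.16 × 0.0552 = 0.008832
  w_Allergy·L_Allergy = 0.28 × 0.0486 = 0.013608
  w_Cold·L_Cold = 0.27 × 0.052 = 0.01404
  w_Measles·L_Measles = 0.29 × 0.0324 = 0.009396
Denominator: 0.008832 + 0.013608 + 0.01404 + 0.009396 = 0.045876
P(Condition Measles | x₁, x₂) = 0.009396 / 0.045876 ≈ 0.205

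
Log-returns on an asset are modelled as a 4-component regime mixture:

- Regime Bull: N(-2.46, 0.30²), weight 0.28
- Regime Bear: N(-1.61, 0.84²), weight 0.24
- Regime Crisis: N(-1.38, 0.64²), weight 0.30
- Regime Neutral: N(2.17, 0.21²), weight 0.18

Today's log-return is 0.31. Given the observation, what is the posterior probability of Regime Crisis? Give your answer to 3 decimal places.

0.406

The responsibility of component k is w_k f_k(x) divided by Σ_j w_j f_j(x).
Normal densities:
  f_Bull = (1/(0.30·√(2π)))·exp(−(0.31−-2.46)²/(2·0.30²)) = 1.329808·exp(-42.62722) = 4.0834e-19
  f_Bear = (1/(0.84·√(2π)))·exp(−(0.31−-1.61)²/(2·0.84²)) = 0.474931·exp(-2.61224) = 0.0348455
  f_Crisis = (1/(0.64·√(2π)))·exp(−(0.31−-1.38)²/(2·0.64²)) = 0.623347·exp(-3.48645) = 0.0190802
  f_Neutral = (1/(0.21·√(2π)))·exp(−(0.31−2.17)²/(2·0.21²)) = 1.899725·exp(-39.22449) = 1.75271e-17
Prior × likelihood for each component:
  w_Bull·f_Bull = 0.28 × 4.0834e-19 = 1.14335e-19
  w_Bear·f_Bear = 0.24 × 0.0348455 = 0.00836293
  w_Crisis·f_Crisis = 0.30 × 0.0190802 = 0.00572407
  w_Neutral·f_Neutral = 0.18 × 1.75271e-17 = 3.15489e-18
Evidence: 1.14335e-19 + 0.00836293 + 0.00572407 + 3.15489e-18 = 0.014087
P(Regime Crisis | x) = 0.00572407 / 0.014087 ≈ 0.406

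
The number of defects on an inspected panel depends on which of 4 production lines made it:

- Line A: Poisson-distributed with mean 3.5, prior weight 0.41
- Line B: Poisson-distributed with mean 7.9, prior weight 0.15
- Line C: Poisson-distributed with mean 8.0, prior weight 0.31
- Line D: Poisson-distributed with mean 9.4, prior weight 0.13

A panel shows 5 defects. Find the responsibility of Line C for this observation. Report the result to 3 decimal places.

Apply Bayes' rule: the posterior for each component is proportional to its prior times its likelihood at x.
Component likelihoods at x = 5 defects:
  p_A = e^(−3.5)·3.5^5/5! = 0.132169
  p_B = e^(−7.9)·7.9^5/5! = 0.0950666
  p_C = e^(−8.0)·8.0^5/5! = 0.0916037
  p_D = e^(−9.4)·9.4^5/5! = 0.0505929
Multiply by the mixture weights:
  P(Z=A)·p_A = 0.41 × 0.132169 = 0.0541891
  P(Z=B)·p_B = 0.15 × 0.0950666 = 0.01426
  P(Z=C)·p_C = 0.31 × 0.0916037 = 0.0283971
  P(Z=D)·p_D = 0.13 × 0.0505929 = 0.00657708
Normaliser: 0.0541891 + 0.01426 + 0.0283971 + 0.00657708 = 0.103423
P(Line C | x) = 0.0283971 / 0.103423 ≈ 0.275

0.275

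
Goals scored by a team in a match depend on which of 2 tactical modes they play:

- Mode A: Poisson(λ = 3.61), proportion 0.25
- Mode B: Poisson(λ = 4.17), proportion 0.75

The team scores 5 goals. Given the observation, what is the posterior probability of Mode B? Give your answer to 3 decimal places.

By Bayes' theorem, P(k | x) = w_k f_k(x) / Σ_j w_j f_j(x).
Poisson probabilities:
  p_A = e^(−3.61)·3.61^5/5! = 0.138214
  p_B = e^(−4.17)·4.17^5/5! = 0.162364
Multiply by the mixture weights:
  w_A·p_A = 0.25 × 0.138214 = 0.0345535
  w_B·p_B = 0.75 × 0.162364 = 0.121773
Normaliser: 0.0345535 + 0.121773 = 0.156327
Responsibility of Mode B: 0.121773 / 0.156327 ≈ 0.779

0.779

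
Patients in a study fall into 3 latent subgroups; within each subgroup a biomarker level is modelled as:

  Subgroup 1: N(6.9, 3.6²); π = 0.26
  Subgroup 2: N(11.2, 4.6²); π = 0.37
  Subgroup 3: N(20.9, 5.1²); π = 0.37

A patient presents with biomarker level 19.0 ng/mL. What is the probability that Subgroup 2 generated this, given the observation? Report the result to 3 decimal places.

P(component k | x) = π_k·f_k(x) / marginal(x), where marginal(x) = Σ_j π_j·f_j(x).
Component likelihoods at x = 19.0 ng/mL:
  L_1 = 0.000390374
  L_2 = 0.0205969
  L_3 = 0.0729796
Prior × likelihood for each component:
  π_1·L_1 = 0.26 × 0.000390374 = 0.000101497
  π_2·L_2 = 0.37 × 0.0205969 = 0.00762087
  π_3·L_3 = 0.37 × 0.0729796 = 0.0270024
Evidence: 0.000101497 + 0.00762087 + 0.0270024 = 0.0347248
P(Subgroup 2 | 19.0 ng/mL) = 0.00762087 / 0.0347248 ≈ 0.219

0.219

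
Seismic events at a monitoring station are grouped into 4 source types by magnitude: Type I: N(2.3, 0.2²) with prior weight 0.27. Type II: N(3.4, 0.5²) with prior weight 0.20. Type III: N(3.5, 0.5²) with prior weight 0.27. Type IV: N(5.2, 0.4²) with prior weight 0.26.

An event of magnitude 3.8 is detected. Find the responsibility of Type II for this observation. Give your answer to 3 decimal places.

0.391

By Bayes' theorem, P(k | x) = π_k f_k(x) / Σ_j π_j f_j(x).
Evaluate each component's likelihood at the observed value:
  p_I = (1/(0.2·√(2π)))·exp(−(3.8−2.3)²/(2·0.2²)) = 1.994711·exp(-28.12500) = 1.21716e-12
  p_II = (1/(0.5·√(2π)))·exp(−(3.8−3.4)²/(2·0.5²)) = 0.797885·exp(-0.32000) = 0.579383
  p_III = (1/(0.5·√(2π)))·exp(−(3.8−3.5)²/(2·0.5²)) = 0.797885·exp(-0.18000) = 0.666449
  p_IV = (1/(0.4·√(2π)))·exp(−(3.8−5.2)²/(2·0.4²)) = 0.997356·exp(-6.12500) = 0.00218171
Unnormalised posteriors:
  π_I·p_I = 0.27 × 1.21716e-12 = 3.28633e-13
  π_II·p_II = 0.20 × 0.579383 = 0.115877
  π_III·p_III = 0.27 × 0.666449 = 0.179941
  π_IV·p_IV = 0.26 × 0.00218171 = 0.000567244
Marginal: 3.28633e-13 + 0.115877 + 0.179941 + 0.000567244 = 0.296385
P(Type II | data) = 0.115877 / 0.296385 ≈ 0.391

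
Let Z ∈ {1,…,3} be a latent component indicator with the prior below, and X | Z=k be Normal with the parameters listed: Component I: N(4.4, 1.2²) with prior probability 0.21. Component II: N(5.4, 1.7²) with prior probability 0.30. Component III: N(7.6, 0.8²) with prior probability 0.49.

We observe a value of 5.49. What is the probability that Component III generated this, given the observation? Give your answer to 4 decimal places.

0.0608

P(component k | x) = π_k·f_k(x) / marginal(x), where marginal(x) = Σ_j π_j·f_j(x).
Normal densities:
  f_I = 0.220073
  f_II = 0.234343
  f_III = 0.0153906
Multiply by the mixture weights:
  π_I·f_I = 0.21 × 0.220073 = 0.0462154
  π_II·f_II = 0.30 × 0.234343 = 0.070303
  π_III·f_III = 0.49 × 0.0153906 = 0.0075414
Normaliser: 0.0462154 + 0.070303 + 0.0075414 = 0.12406
So the posterior for Component III is 0.0075414 / 0.12406 ≈ 0.0608.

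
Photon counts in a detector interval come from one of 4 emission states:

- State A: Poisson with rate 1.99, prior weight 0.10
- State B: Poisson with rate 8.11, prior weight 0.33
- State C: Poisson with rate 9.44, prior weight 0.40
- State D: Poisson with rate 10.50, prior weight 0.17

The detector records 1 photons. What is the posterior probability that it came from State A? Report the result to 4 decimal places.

0.9593

Apply Bayes' rule: the posterior for each component is proportional to its prior times its likelihood at x.
Poisson probabilities:
  p_A = e^(−1.99)·1.99^1/1! = 0.272024
  p_B = e^(−8.11)·8.11^1/1! = 0.00243721
  p_C = e^(−9.44)·9.44^1/1! = 0.000750295
  p_D = e^(−10.50)·10.50^1/1! = 0.000289133
Unnormalised posteriors:
  w_A·p_A = 0.10 × 0.272024 = 0.0272024
  w_B·p_B = 0.33 × 0.00243721 = 0.000804279
  w_C·p_C = 0.40 × 0.000750295 = 0.000300118
  w_D·p_D = 0.17 × 0.000289133 = 4.91526e-05
Normaliser: 0.0272024 + 0.000804279 + 0.000300118 + 4.91526e-05 = 0.0283559
P(State A | 1 photons) = 0.0272024 / 0.0283559 ≈ 0.9593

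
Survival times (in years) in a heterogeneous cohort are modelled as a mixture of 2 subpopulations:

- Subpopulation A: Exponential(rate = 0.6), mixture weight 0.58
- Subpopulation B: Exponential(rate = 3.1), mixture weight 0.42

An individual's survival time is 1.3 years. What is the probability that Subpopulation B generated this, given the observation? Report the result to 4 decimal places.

0.1267

The responsibility of component k is π_k f_k(x) divided by Σ_j π_j f_j(x).
Exponential densities:
  p_A = 0.275044
  p_B = 0.0551004
Weight by the priors:
  π_A·p_A = 0.58 × 0.275044 = 0.159525
  π_B·p_B = 0.42 × 0.0551004 = 0.0231422
Normaliser: 0.159525 + 0.0231422 = 0.182667
P(Subpopulation B | 1.3 years) = 0.0231422 / 0.182667 ≈ 0.1267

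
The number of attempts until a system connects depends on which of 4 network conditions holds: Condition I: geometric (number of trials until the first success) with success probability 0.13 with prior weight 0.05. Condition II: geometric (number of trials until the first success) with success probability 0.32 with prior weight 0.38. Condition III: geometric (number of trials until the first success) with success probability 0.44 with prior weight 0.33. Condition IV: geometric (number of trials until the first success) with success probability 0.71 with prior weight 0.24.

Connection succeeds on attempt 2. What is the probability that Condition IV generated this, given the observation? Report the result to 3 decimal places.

Apply Bayes' rule: the posterior for each component is proportional to its prior times its likelihood at x.
Geometric probabilities:
  p_I = 0.1131
  p_II = 0.2176
  p_III = 0.2464
  p_IV = 0.2059
Prior × likelihood for each component:
  π_I·p_I = 0.05 × 0.1131 = 0.005655
  π_II·p_II = 0.38 × 0.2176 = 0.082688
  π_III·p_III = 0.33 × 0.2464 = 0.081312
  π_IV·p_IV = 0.24 × 0.2059 = 0.049416
Evidence: 0.005655 + 0.082688 + 0.081312 + 0.049416 = 0.219071
So the posterior for Condition IV is 0.049416 / 0.219071 ≈ 0.226.

0.226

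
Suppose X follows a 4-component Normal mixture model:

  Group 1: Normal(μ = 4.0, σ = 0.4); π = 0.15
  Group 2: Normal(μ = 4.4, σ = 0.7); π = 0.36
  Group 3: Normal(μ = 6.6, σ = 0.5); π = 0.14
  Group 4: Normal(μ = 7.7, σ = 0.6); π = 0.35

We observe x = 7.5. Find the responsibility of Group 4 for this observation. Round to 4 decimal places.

By Bayes' theorem, P(k | x) = π_k f_k(x) / Σ_j π_j f_j(x).
Evaluate each component's likelihood at the observed value:
  L_1 = 2.36328e-17
  L_2 = 3.14099e-05
  L_3 = 0.1579
  L_4 = 0.628972
Prior × likelihood for each component:
  π_1·L_1 = 0.15 × 2.36328e-17 = 3.54491e-18
  π_2·L_2 = 0.36 × 3.14099e-05 = 1.13076e-05
  π_3·L_3 = 0.14 × 0.1579 = 0.022106
  π_4·L_4 = 0.35 × 0.628972 = 0.22014
Sum: 3.54491e-18 + 1.13076e-05 + 0.022106 + 0.22014 = 0.242258
Responsibility of Group 4: 0.22014 / 0.242258 ≈ 0.9087

0.9087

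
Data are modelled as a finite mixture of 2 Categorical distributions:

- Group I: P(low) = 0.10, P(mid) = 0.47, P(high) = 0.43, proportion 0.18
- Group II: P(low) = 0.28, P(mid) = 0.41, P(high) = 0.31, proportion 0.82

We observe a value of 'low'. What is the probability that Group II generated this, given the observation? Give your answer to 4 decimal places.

P(component k | x) = P(Z=k)·f_k(x) / marginal(x), where marginal(x) = Σ_j P(Z=j)·f_j(x).
Component likelihoods at x = 'low':
  L_I = P(low | comp) = 0.10
  L_II = P(low | comp) = 0.28
Prior × likelihood for each component:
  P(Z=I)·L_I = 0.18 × 0.1 = 0.018
  P(Z=II)·L_II = 0.82 × 0.28 = 0.2296
Normaliser: 0.018 + 0.2296 = 0.2476
So the posterior for Group II is 0.2296 / 0.2476 ≈ 0.9273.

0.9273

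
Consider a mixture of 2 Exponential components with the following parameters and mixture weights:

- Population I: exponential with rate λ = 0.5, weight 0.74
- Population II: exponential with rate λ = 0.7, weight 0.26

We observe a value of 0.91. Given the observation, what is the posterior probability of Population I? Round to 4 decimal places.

Posterior ∝ prior × likelihood, so P(k | x) ∝ P(Z=k) f_k(x); normalise over all components.
Exponential densities:
  p_I = 0.317224
  p_II = 0.370214
Weight by the priors:
  P(Z=I)·p_I = 0.74 × 0.317224 = 0.234746
  P(Z=II)·p_II = 0.26 × 0.370214 = 0.0962556
Sum: 0.234746 + 0.0962556 = 0.331001
P(Population I | 0.91) = 0.234746 / 0.331001 ≈ 0.7092

0.7092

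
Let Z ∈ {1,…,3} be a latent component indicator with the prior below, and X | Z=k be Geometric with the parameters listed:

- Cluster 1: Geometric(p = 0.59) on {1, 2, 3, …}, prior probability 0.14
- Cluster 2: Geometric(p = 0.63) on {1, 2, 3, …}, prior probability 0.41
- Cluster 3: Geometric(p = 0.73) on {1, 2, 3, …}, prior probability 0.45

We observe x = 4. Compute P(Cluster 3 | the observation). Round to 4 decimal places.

Apply Bayes' rule: the posterior for each component is proportional to its prior times its likelihood at x.
Evaluate each component's likelihood at the observed value:
  f_1 = 0.59·(1−0.59)^3 = 0.59·0.068921 = 0.0406634
  f_2 = 0.63·(1−0.63)^3 = 0.63·0.050653 = 0.0319114
  f_3 = 0.73·(1−0.73)^3 = 0.73·0.019683 = 0.0143686
Prior × likelihood for each component:
  π_1·f_1 = 0.14 × 0.0406634 = 0.00569287
  π_2·f_2 = 0.41 × 0.0319114 = 0.0130837
  π_3·f_3 = 0.45 × 0.0143686 = 0.00646587
Normaliser: 0.00569287 + 0.0130837 + 0.00646587 = 0.0252424
P(Cluster 3 | data) = 0.00646587 / 0.0252424 ≈ 0.2562

0.2562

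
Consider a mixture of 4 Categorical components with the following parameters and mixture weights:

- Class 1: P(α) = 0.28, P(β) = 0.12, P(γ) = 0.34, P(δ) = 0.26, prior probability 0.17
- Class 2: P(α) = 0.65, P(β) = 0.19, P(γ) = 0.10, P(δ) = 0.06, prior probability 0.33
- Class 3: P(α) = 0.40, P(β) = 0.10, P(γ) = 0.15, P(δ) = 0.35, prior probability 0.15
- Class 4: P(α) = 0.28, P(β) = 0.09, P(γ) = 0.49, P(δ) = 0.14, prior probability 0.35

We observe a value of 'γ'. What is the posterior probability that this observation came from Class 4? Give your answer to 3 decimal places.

Apply Bayes' rule: the posterior for each component is proportional to its prior times its likelihood at x.
Component likelihoods at x = 'γ':
  f_1 = 0.34
  f_2 = 0.1
  f_3 = 0.15
  f_4 = 0.49
Unnormalised posteriors:
  P(Z=1)·f_1 = 0.17 × 0.34 = 0.0578
  P(Z=2)·f_2 = 0.33 × 0.1 = 0.033
  P(Z=3)·f_3 = 0.15 × 0.15 = 0.0225
  P(Z=4)·f_4 = 0.35 × 0.49 = 0.1715
Marginal: 0.0578 + 0.033 + 0.0225 + 0.1715 = 0.2848
So the posterior for Class 4 is 0.1715 / 0.2848 ≈ 0.602.

0.602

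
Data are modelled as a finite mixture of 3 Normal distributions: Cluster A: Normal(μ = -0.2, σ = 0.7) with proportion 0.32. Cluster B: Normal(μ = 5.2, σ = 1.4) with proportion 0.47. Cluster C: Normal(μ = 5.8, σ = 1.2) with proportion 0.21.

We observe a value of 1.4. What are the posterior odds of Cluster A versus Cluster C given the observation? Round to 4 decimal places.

Posterior odds = (w_i f_i(x)) / (w_j f_j(x)); the normalising sum cancels.
Component likelihoods at x = 1.4:
  f_A = 0.0418147
  f_B = 0.00716115
  f_C = 0.000400226
0.0133807 / 8.40474e-05 ≈ 159.2041

159.2041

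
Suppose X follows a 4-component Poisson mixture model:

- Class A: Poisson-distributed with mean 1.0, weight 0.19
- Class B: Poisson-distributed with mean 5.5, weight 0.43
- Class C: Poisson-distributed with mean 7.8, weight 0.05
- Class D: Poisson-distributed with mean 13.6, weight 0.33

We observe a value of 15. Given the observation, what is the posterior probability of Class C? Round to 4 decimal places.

0.0118

The responsibility of component k is P(Z=k) f_k(x) divided by Σ_j P(Z=j) f_j(x).
Component likelihoods at x = 15:
  f_A = e^(−1.0)·1.0^15/15! = 2.81323e-13
  f_B = e^(−5.5)·5.5^15/15! = 0.000398402
  f_C = e^(−7.8)·7.8^15/15! = 0.00754089
  f_D = e^(−13.6)·13.6^15/15! = 0.0955386
Weight by the priors:
  P(Z=A)·f_A = 0.19 × 2.81323e-13 = 5.34515e-14
  P(Z=B)·f_B = 0.43 × 0.000398402 = 0.000171313
  P(Z=C)·f_C = 0.05 × 0.00754089 = 0.000377044
  P(Z=D)·f_D = 0.33 × 0.0955386 = 0.0315278
Denominator: 5.34515e-14 + 0.000171313 + 0.000377044 + 0.0315278 = 0.0320761
So the posterior for Class C is 0.000377044 / 0.0320761 ≈ 0.0118.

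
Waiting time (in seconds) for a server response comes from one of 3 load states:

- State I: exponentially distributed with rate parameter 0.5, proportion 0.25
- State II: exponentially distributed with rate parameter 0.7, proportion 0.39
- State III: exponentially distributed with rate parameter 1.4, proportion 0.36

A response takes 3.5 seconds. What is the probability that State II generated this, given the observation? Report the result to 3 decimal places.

0.480

By Bayes' theorem, P(k | x) = π_k f_k(x) / Σ_j π_j f_j(x).
Component likelihoods at x = 3.5 seconds:
  p_I = 0.086887
  p_II = 0.0604055
  p_III = 0.0104252
Prior × likelihood for each component:
  π_I·p_I = 0.25 × 0.086887 = 0.0217217
  π_II·p_II = 0.39 × 0.0604055 = 0.0235581
  π_III·p_III = 0.36 × 0.0104252 = 0.00375308
Denominator: 0.0217217 + 0.0235581 + 0.00375308 = 0.049033
P(State II | the observation) ≈ 0.480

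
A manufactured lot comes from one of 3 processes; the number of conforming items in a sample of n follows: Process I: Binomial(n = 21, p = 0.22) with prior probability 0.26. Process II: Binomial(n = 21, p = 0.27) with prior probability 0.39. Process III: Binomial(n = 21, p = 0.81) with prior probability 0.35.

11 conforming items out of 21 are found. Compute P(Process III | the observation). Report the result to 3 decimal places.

The responsibility of component k is π_k f_k(x) divided by Σ_j π_j f_j(x).
Evaluate each component's likelihood at the observed value:
  L_I = C(21,11)·0.22^11·0.78^10 = 352716·5.84318e-08·0.0833578 = 0.00171799
  L_II = C(21,11)·0.27^11·0.73^10 = 352716·5.55906e-07·0.0429763 = 0.00842665
  L_III = C(21,11)·0.81^11·0.19^10 = 352716·0.0984771·6.13107e-08 = 0.00212959
Prior × likelihood for each component:
  π_I·L_I = 0.26 × 0.00171799 = 0.000446677
  π_II·L_II = 0.39 × 0.00842665 = 0.0032864
  π_III·L_III = 0.35 × 0.00212959 = 0.000745357
Normaliser: 0.000446677 + 0.0032864 + 0.000745357 = 0.00447843
Responsibility of Process III: 0.000745357 / 0.00447843 ≈ 0.166

0.166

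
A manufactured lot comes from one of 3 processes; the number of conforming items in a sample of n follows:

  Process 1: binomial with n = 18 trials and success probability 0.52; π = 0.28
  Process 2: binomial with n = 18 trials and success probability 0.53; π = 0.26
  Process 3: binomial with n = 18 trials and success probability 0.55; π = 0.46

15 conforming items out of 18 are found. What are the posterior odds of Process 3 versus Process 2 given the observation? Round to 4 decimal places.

The posterior odds equal the prior odds times the likelihood ratio: (π_i/π_j)·(f_i(x)/f_j(x)).
Component likelihoods at x = 15 conforming items out of 18:
  f_1 = C(18,15)·0.52^15·0.48^3 = 816·5.49604e-05·0.110592 = 0.0049598
  f_2 = C(18,15)·0.53^15·0.47^3 = 816·7.31372e-05·0.103823 = 0.00619615
  f_3 = C(18,15)·0.55^15·0.45^3 = 816·0.000127479·0.091125 = 0.00947912
Odds = (0.46/0.26) × (0.00947912/0.00619615) = 1.76923 × 1.52984 ≈ 2.7066

2.7066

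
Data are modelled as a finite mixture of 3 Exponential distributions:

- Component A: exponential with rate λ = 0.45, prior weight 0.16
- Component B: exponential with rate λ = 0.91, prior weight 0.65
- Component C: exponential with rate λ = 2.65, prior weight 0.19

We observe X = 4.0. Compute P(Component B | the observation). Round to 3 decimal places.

0.566

P(component k | x) = w_k·f_k(x) / marginal(x), where marginal(x) = Σ_j w_j·f_j(x).
Component likelihoods at x = 4.0:
  p_A = 0.45·e^(−0.45·4.0) = 0.45·e^(−1.8000) = 0.0743845
  p_B = 0.91·e^(−0.91·4.0) = 0.91·e^(−3.6400) = 0.0238896
  p_C = 2.65·e^(−2.65·4.0) = 2.65·e^(−10.6000) = 6.60274e-05
Prior × likelihood for each component:
  w_A·p_A = 0.16 × 0.0743845 = 0.0119015
  w_B·p_B = 0.65 × 0.0238896 = 0.0155283
  w_C·p_C = 0.19 × 6.60274e-05 = 1.25452e-05
Normaliser: 0.0119015 + 0.0155283 + 1.25452e-05 = 0.0274423
P(Component B | 4.0) = 0.0155283 / 0.0274423 ≈ 0.566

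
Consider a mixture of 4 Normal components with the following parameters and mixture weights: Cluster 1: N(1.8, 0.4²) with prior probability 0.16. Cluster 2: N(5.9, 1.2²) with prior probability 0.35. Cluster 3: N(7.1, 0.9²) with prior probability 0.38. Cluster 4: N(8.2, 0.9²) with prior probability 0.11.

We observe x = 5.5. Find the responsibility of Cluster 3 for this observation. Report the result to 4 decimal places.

Posterior ∝ prior × likelihood, so P(k | x) ∝ π_k f_k(x); normalise over all components.
Evaluate each component's likelihood at the observed value:
  p_1 = (1/(0.4·√(2π)))·exp(−(5.5−1.8)²/(2·0.4²)) = 0.997356·exp(-42.78125) = 2.62536e-19
  p_2 = (1/(1.2·√(2π)))·exp(−(5.5−5.9)²/(2·1.2²)) = 0.332452·exp(-0.05556) = 0.314486
  p_3 = (1/(0.9·√(2π)))·exp(−(5.5−7.1)²/(2·0.9²)) = 0.443269·exp(-1.58025) = 0.0912799
  p_4 = (1/(0.9·√(2π)))·exp(−(5.5−8.2)²/(2·0.9²)) = 0.443269·exp(-4.50000) = 0.00492428
Weight by the priors:
  π_1·p_1 = 0.16 × 2.62536e-19 = 4.20058e-20
  π_2·p_2 = 0.35 × 0.314486 = 0.11007
  π_3·p_3 = 0.38 × 0.0912799 = 0.0346864
  π_4·p_4 = 0.11 × 0.00492428 = 0.00054167
Marginal: 4.20058e-20 + 0.11007 + 0.0346864 + 0.00054167 = 0.145298
P(Cluster 3 | data) ≈ 0.2387

0.2387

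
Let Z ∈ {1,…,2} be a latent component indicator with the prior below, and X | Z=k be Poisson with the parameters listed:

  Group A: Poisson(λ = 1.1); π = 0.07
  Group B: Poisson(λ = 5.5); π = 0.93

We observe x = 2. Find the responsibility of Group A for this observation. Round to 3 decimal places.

The responsibility of component k is w_k f_k(x) divided by Σ_j w_j f_j(x).
Evaluate each component's likelihood at the observed value:
  p_A = e^(−1.1)·1.1^2/2! = 0.201387
  p_B = e^(−5.5)·5.5^2/2! = 0.0618124
Prior × likelihood for each component:
  w_A·p_A = 0.07 × 0.201387 = 0.0140971
  w_B·p_B = 0.93 × 0.0618124 = 0.0574855
Denominator: 0.0140971 + 0.0574855 = 0.0715826
P(Group A | data) = 0.0140971 / 0.0715826 ≈ 0.197

0.197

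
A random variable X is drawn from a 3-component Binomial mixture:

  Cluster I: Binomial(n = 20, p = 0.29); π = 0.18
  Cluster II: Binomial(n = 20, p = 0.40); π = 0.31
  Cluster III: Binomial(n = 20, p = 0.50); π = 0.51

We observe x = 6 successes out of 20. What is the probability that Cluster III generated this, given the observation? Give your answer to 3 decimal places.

0.205

Posterior ∝ prior × likelihood, so P(k | x) ∝ π_k f_k(x); normalise over all components.
Binomial probabilities:
  L_I = C(20,6)·0.29^6·0.71^14 = 38760·0.000594823·0.00827212 = 0.190717
  L_II = C(20,6)·0.40^6·0.60^14 = 38760·0.004096·0.000783642 = 0.124412
  L_III = C(20,6)·0.50^6·0.50^14 = 38760·0.015625·6.10352e-05 = 0.0369644
Unnormalised posteriors:
  π_I·L_I = 0.18 × 0.190717 = 0.034329
  π_II·L_II = 0.31 × 0.124412 = 0.0385676
  π_III·L_III = 0.51 × 0.0369644 = 0.0188519
Sum: 0.034329 + 0.0385676 + 0.0188519 = 0.0917485
P(Cluster III | data) ≈ 0.205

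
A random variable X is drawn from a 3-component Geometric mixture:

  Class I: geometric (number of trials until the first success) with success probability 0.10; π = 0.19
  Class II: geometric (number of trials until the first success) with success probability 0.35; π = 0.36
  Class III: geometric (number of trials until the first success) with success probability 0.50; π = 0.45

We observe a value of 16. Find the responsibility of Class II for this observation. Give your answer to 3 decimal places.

Apply Bayes' rule: the posterior for each component is proportional to its prior times its likelihood at x.
Evaluate each component's likelihood at the observed value:
  L_I = 0.0205891
  L_II = 0.000546724
  L_III = 1.52588e-05
Unnormalised posteriors:
  π_I·L_I = 0.19 × 0.0205891 = 0.00391193
  π_II·L_II = 0.36 × 0.000546724 = 0.000196821
  π_III·L_III = 0.45 × 1.52588e-05 = 6.86646e-06
Denominator: 0.00391193 + 0.000196821 + 6.86646e-06 = 0.00411562
P(Class II | 16) ≈ 0.048

0.048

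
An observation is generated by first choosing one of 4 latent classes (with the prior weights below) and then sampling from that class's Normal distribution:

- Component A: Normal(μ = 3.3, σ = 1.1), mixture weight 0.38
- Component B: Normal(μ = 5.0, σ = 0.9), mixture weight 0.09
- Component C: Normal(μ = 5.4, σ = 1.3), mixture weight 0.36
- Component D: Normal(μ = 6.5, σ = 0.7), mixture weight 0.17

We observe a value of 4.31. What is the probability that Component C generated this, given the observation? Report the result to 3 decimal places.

0.391

P(component k | x) = w_k·f_k(x) / marginal(x), where marginal(x) = Σ_j w_j·f_j(x).
Evaluate each component's likelihood at the observed value:
  f_A = (1/(1.1·√(2π)))·exp(−(4.31−3.3)²/(2·1.1²)) = 0.362675·exp(-0.42153) = 0.23793
  f_B = (1/(0.9·√(2π)))·exp(−(4.31−5.0)²/(2·0.9²)) = 0.443269·exp(-0.29389) = 0.330395
  f_C = (1/(1.3·√(2π)))·exp(−(4.31−5.4)²/(2·1.3²)) = 0.306879·exp(-0.35151) = 0.215928
  f_D = (1/(0.7·√(2π)))·exp(−(4.31−6.5)²/(2·0.7²)) = 0.569918·exp(-4.89398) = 0.00426957
Weight by the priors:
  w_A·f_A = 0.38 × 0.23793 = 0.0904135
  w_B·f_B = 0.09 × 0.330395 = 0.0297355
  w_C·f_C = 0.36 × 0.215928 = 0.077734
  w_D·f_D = 0.17 × 0.00426957 = 0.000725826
Sum: 0.0904135 + 0.0297355 + 0.077734 + 0.000725826 = 0.198609
P(Component C | 4.31) = 0.077734 / 0.198609 ≈ 0.391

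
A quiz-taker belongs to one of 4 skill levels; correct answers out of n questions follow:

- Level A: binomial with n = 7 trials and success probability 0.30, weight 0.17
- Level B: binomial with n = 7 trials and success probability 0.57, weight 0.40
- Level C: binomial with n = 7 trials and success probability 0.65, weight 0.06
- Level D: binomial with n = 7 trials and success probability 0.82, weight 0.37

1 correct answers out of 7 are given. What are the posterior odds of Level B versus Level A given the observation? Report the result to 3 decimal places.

0.240

The posterior odds equal the prior odds times the likelihood ratio: (π_i/π_j)·(f_i(x)/f_j(x)).
Evaluate each component's likelihood at the observed value:
  p_A = C(7,1)·0.30^1·0.70^6 = 7·0.3·0.117649 = 0.247063
  p_B = C(7,1)·0.57^1·0.43^6 = 7·0.57·0.00632136 = 0.0252222
  p_C = C(7,1)·0.65^1·0.35^6 = 7·0.65·0.00183827 = 0.00836411
  p_D = C(7,1)·0.82^1·0.18^6 = 7·0.82·3.40122e-05 = 0.00019523
Posterior odds = (π_B·p_B) / (π_A·p_A) = (0.40·0.0252222) / (0.17·0.247063) = 0.0100889 / 0.0420007 ≈ 0.240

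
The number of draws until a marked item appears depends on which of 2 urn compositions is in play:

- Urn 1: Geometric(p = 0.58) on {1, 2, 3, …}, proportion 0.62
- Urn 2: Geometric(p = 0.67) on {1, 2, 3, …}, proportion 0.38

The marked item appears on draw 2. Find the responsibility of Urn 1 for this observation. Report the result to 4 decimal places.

0.6426

By Bayes' theorem, P(k | x) = π_k f_k(x) / Σ_j π_j f_j(x).
Evaluate each component's likelihood at the observed value:
  f_1 = 0.58·(1−0.58)^1 = 0.58·0.42 = 0.2436
  f_2 = 0.67·(1−0.67)^1 = 0.67·0.33 = 0.2211
Multiply by the mixture weights:
  π_1·f_1 = 0.62 × 0.2436 = 0.151032
  π_2·f_2 = 0.38 × 0.2211 = 0.084018
Normaliser: 0.151032 + 0.084018 = 0.23505
Responsibility of Urn 1: 0.151032 / 0.23505 ≈ 0.6426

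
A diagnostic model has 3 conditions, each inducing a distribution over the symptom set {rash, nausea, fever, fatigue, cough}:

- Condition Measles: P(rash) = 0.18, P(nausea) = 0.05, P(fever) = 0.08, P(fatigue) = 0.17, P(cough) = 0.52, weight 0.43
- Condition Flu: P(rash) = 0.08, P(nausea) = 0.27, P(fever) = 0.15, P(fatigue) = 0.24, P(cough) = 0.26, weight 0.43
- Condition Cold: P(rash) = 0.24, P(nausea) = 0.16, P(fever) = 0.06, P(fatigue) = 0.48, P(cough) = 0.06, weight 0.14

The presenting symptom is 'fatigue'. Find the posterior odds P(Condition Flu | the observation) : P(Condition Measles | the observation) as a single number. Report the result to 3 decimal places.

1.412

Since P(k|x) ∝ π_k f_k(x), the posterior odds are π_i f_i(x) / (π_j f_j(x)).
Component likelihoods at x = 'fatigue':
  f_Measles = P(fatigue | comp) = 0.17
  f_Flu = P(fatigue | comp) = 0.24
  f_Cold = P(fatigue | comp) = 0.48
0.1032 / 0.0731 ≈ 1.412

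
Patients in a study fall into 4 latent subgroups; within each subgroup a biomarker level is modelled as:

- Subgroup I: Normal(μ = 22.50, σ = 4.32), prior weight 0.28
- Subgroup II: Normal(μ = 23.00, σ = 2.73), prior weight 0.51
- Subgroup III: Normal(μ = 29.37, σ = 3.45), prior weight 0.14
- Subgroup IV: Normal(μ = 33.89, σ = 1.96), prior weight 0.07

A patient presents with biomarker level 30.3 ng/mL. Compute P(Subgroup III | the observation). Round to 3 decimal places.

0.614

The responsibility of component k is π_k f_k(x) divided by Σ_j π_j f_j(x).
Evaluate each component's likelihood at the observed value:
  p_I = (1/(4.32·√(2π)))·exp(−(30.3−22.50)²/(2·4.32²)) = 0.092348·exp(-1.63002) = 0.0180934
  p_II = (1/(2.73·√(2π)))·exp(−(30.3−23.00)²/(2·2.73²)) = 0.146133·exp(-3.57512) = 0.00409349
  p_III = (1/(3.45·√(2π)))·exp(−(30.3−29.37)²/(2·3.45²)) = 0.115635·exp(-0.03633) = 0.11151
  p_IV = (1/(1.96·√(2π)))·exp(−(30.3−33.89)²/(2·1.96²)) = 0.203542·exp(-1.67744) = 0.0380322
Unnormalised posteriors:
  π_I·p_I = 0.28 × 0.0180934 = 0.00506615
  π_II·p_II = 0.51 × 0.00409349 = 0.00208768
  π_III·p_III = 0.14 × 0.11151 = 0.0156113
  π_IV·p_IV = 0.07 × 0.0380322 = 0.00266225
Marginal: 0.00506615 + 0.00208768 + 0.0156113 + 0.00266225 = 0.0254274
P(Subgroup III | x) ≈ 0.614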